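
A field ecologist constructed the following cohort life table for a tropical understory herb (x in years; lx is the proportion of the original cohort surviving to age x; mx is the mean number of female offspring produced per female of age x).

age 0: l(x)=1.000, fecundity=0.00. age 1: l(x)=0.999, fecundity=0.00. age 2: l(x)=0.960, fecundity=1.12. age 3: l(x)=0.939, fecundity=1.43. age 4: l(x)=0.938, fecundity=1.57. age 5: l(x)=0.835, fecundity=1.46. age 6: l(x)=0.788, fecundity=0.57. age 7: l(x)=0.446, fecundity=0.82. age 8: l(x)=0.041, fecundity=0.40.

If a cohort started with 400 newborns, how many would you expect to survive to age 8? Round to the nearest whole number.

16

Expected survivors = N0 · l_8 = 400 × 0.041 = 16.4 → 16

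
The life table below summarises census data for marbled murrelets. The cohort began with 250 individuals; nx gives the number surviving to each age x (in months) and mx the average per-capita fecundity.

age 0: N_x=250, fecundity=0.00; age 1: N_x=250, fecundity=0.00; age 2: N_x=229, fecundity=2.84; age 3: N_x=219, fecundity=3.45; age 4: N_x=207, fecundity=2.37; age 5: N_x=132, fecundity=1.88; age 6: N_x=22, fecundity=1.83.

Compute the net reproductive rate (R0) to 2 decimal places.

8.74

lx = nx/n0 = nx/250: 1, 1, 0.916, 0.876, 0.828, 0.528, 0.088
lx·mx by age: 0, 0, 2.60144, 3.0222, 1.96236, 0.99264, 0.16104
R0 = Σ lx·mx = 8.73968 → 8.74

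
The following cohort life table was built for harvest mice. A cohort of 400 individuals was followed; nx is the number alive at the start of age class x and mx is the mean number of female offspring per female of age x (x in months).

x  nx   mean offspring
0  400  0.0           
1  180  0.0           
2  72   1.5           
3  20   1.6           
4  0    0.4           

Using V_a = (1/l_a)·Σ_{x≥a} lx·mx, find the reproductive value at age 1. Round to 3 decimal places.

lx = nx/n0 = nx/400: 1, 0.45, 0.18, 0.05, 0
lx·mx for x ≥ 1: 0, 0.27, 0.08, 0 → sum = 0.35
V_1 = 0.35 / l_1 = 0.35 / 0.45 = 0.777778… → 0.778

0.778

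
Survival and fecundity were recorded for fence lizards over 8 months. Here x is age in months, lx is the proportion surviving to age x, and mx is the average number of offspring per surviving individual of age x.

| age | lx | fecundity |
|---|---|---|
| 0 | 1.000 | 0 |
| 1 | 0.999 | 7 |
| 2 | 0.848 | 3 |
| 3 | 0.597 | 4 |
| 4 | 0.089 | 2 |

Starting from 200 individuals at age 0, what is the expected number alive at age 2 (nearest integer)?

170

Expected survivors = N0 · l_2 = 200 × 0.848 = 169.6 → 170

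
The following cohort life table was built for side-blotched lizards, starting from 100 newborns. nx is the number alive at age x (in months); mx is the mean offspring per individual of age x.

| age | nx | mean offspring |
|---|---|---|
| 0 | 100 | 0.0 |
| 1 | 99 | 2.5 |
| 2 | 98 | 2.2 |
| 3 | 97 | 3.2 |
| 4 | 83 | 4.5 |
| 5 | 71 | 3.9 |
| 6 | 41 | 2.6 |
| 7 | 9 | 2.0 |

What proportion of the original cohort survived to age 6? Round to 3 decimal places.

0.410

l_6 = n_6/n_0 = 41/100 = 0.41 → 0.410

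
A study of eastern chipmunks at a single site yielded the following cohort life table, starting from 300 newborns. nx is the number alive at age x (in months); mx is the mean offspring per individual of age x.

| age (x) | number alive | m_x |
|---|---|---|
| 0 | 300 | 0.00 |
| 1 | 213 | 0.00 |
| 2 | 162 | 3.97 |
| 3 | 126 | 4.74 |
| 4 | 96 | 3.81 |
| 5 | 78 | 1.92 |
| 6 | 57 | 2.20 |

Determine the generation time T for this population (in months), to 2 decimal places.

lx = nx/n0 = nx/300: 1, 0.71, 0.54, 0.42, 0.32, 0.26, 0.19
lx·mx: 0, 0, 2.1438, 1.9908, 1.2192, 0.4992, 0.418 → R0 = 6.271
x·lx·mx: 0, 0, 4.2876, 5.9724, 4.8768, 2.496, 2.508 → Σ = 20.1408
T = 20.1408 / 6.271 = 3.211737… → 3.21

3.21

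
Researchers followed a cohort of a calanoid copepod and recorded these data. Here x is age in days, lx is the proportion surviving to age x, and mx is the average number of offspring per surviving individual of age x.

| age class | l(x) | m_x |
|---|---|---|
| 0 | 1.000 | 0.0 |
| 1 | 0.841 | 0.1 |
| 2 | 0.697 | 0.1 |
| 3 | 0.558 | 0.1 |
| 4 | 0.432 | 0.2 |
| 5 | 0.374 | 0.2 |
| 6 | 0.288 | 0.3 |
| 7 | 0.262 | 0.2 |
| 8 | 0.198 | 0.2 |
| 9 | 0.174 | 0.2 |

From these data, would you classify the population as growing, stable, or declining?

declining

R0 = Σ lx·mx = 0 + 0.0841 + 0.0697 + 0.0558 + 0.0864 + 0.0748 + 0.0864 + 0.0524 + 0.0396 + 0.0348 = 0.584
R0 < 1, so the population is declining.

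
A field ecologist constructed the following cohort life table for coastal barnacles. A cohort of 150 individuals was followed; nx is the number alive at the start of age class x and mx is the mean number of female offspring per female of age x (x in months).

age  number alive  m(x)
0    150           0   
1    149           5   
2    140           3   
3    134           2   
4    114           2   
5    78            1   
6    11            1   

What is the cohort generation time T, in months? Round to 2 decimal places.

2.15

lx = nx/n0 = nx/150: 1, 0.99333…, 0.93333…, 0.89333…, 0.76, 0.52, 0.07333…
lx·mx: 0, 4.966667…, 2.8…, 1.786667…, 1.52, 0.52, 0.073333… → R0 = 11.666667…
x·lx·mx: 0, 4.966667…, 5.6…, 5.36…, 6.08, 2.6, 0.44… → Σ = 25.046667…
T = 25.046667… / 11.666667… = 2.146857… → 2.15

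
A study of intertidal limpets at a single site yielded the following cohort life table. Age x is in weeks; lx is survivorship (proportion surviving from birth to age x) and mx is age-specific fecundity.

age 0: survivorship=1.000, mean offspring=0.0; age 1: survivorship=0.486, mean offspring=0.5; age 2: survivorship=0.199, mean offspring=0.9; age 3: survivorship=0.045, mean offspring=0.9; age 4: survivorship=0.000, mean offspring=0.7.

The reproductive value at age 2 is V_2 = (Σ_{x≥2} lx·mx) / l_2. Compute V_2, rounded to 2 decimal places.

lx·mx for x ≥ 2: 0.1791, 0.0405, 0 → sum = 0.2196
V_2 = 0.2196 / l_2 = 0.2196 / 0.199 = 1.103518… → 1.10

1.10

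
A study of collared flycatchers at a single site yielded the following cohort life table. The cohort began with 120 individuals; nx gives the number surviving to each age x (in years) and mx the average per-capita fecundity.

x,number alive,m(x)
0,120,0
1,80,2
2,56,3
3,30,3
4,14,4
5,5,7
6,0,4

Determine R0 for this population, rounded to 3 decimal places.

lx = nx/n0 = nx/120: 1, 0.66667…, 0.46667…, 0.25, 0.11667…, 0.04167…, 0
lx·mx by age: 0, 1.333333…, 1.4…, 0.75, 0.466667…, 0.291667…, 0
R0 = Σ lx·mx = 4.241667… → 4.242

4.242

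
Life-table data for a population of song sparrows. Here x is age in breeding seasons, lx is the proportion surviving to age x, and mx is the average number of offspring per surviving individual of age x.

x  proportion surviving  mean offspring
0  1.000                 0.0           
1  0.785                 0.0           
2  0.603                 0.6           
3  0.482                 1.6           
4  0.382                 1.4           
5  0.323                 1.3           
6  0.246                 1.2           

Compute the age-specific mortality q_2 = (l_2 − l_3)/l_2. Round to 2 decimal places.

0.20

q_2 = (l_2 − l_3) / l_2 = (0.603 − 0.482) / 0.603
     = 0.121 / 0.603 = 0.200663… → 0.20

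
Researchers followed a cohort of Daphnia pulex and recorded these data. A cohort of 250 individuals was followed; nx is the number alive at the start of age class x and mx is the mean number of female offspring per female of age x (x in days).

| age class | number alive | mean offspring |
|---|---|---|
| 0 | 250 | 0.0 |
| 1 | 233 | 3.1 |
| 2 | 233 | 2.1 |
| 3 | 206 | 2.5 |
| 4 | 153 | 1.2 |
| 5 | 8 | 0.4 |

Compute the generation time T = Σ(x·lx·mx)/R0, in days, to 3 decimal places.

2.089

lx = nx/n0 = nx/250: 1, 0.932, 0.932, 0.824, 0.612, 0.032
lx·mx: 0, 2.8892, 1.9572, 2.06, 0.7344, 0.0128 → R0 = 7.6536
x·lx·mx: 0, 2.8892, 3.9144, 6.18, 2.9376, 0.064 → Σ = 15.9852
T = 15.9852 / 7.6536 = 2.088586… → 2.089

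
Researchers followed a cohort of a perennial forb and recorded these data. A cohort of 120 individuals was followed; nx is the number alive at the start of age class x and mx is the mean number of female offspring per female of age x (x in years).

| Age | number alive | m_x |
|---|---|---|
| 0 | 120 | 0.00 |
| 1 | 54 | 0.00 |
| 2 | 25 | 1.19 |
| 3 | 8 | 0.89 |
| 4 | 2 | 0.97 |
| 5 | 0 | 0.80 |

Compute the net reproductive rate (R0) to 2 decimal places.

lx = nx/n0 = nx/120: 1, 0.45, 0.20833…, 0.06667…, 0.01667…, 0
lx·mx by age: 0, 0, 0.247917…, 0.059333…, 0.016167…, 0
R0 = Σ lx·mx = 0.323417… → 0.32

0.32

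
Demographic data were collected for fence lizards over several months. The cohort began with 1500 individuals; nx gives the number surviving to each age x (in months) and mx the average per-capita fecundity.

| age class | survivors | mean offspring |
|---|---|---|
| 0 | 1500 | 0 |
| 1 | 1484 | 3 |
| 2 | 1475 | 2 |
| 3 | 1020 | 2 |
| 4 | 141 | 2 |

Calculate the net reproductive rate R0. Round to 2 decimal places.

6.48

lx = nx/n0 = nx/1500: 1, 0.98933…, 0.98333…, 0.68, 0.094
lx·mx by age: 0, 2.968…, 1.966667…, 1.36, 0.188
R0 = Σ lx·mx = 6.482667… → 6.48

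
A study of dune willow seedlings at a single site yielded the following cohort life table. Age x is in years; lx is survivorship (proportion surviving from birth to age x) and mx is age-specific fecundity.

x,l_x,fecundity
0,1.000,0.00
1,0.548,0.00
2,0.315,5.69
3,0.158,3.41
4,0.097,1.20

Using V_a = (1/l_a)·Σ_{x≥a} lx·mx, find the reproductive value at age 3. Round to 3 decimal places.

4.147

lx·mx for x ≥ 3: 0.53878, 0.1164 → sum = 0.65518
V_3 = 0.65518 / l_3 = 0.65518 / 0.158 = 4.146709… → 4.147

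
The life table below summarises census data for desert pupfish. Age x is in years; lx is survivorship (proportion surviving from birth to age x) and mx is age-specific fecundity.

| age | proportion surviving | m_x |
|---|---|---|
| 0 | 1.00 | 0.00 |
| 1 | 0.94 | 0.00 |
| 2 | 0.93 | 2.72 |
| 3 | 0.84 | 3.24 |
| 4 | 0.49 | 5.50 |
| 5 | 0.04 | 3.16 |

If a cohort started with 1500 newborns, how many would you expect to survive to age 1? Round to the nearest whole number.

Expected survivors = N0 · l_1 = 1500 × 0.94 = 1410 → 1410

1410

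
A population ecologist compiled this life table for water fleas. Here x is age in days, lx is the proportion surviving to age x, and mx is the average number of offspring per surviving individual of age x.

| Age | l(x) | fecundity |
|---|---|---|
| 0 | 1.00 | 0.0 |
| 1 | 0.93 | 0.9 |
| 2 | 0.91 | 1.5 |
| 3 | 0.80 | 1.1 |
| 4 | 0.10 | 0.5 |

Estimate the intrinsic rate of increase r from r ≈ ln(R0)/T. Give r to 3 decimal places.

R0 = Σ lx·mx = 0 + 0.837 + 1.365 + 0.88 + 0.05 = 3.132
Σ x·lx·mx = 6.407; T = 6.407/3.132 = 2.04566…
r ≈ ln(R0)/T = ln(3.132)/2.04566… = 0.5581… → 0.558

0.558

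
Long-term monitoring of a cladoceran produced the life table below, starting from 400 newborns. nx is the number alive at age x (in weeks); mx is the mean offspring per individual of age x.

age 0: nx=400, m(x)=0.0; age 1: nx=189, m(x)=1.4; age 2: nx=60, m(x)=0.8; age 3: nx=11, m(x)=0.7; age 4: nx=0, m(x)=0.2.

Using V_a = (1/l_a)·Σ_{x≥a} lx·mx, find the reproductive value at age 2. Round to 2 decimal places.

0.93

lx = nx/n0 = nx/400: 1, 0.4725, 0.15, 0.0275, 0
lx·mx for x ≥ 2: 0.12, 0.01925, 0 → sum = 0.13925
V_2 = 0.13925 / l_2 = 0.13925 / 0.15 = 0.928333… → 0.93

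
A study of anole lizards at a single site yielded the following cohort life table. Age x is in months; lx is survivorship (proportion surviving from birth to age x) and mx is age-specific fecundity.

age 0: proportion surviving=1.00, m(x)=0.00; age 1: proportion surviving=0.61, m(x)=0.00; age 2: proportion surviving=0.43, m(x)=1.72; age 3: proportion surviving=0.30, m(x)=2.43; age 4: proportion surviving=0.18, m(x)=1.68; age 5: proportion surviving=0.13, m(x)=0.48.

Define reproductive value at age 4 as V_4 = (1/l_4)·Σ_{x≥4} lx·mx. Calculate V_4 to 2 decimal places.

lx·mx for x ≥ 4: 0.3024, 0.0624 → sum = 0.3648
V_4 = 0.3648 / l_4 = 0.3648 / 0.18 = 2.026667… → 2.03

2.03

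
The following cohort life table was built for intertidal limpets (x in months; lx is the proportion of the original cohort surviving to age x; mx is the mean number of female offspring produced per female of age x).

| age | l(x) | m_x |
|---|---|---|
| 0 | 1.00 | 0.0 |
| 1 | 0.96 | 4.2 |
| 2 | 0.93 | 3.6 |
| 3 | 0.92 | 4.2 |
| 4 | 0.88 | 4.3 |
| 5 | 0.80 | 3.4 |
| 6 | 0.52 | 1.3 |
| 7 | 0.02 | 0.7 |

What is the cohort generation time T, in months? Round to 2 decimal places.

2.99

lx·mx: 0, 4.032, 3.348, 3.864, 3.784, 2.72, 0.676, 0.014 → R0 = 18.438
x·lx·mx: 0, 4.032, 6.696, 11.592, 15.136, 13.6, 4.056, 0.098 → Σ = 55.21
T = 55.21 / 18.438 = 2.994359… → 2.99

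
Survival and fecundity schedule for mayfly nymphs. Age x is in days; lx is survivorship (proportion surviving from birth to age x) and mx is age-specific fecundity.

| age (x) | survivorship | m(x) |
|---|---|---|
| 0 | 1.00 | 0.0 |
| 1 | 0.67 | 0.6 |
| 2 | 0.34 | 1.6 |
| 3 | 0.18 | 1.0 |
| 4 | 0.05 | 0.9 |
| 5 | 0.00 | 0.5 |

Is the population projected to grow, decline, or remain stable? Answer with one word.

R0 = Σ lx·mx = 0 + 0.402 + 0.544 + 0.18 + 0.045 + 0 = 1.171
R0 > 1, so the population is growing.

growing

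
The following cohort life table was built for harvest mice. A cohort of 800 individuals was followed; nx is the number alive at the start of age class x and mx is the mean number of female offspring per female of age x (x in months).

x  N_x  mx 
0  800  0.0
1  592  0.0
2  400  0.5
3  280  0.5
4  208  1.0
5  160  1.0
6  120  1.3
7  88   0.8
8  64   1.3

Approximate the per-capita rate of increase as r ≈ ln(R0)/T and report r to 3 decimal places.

lx = nx/n0 = nx/800: 1, 0.74, 0.5, 0.35, 0.26, 0.2, 0.15, 0.11, 0.08
R0 = Σ lx·mx = 0 + 0 + 0.25 + 0.175 + 0.26 + 0.2 + 0.195 + 0.088 + 0.104 = 1.272
Σ x·lx·mx = 5.683; T = 5.683/1.272 = 4.46777…
r ≈ ln(R0)/T = ln(1.272)/4.46777… = 0.05385… → 0.054

0.054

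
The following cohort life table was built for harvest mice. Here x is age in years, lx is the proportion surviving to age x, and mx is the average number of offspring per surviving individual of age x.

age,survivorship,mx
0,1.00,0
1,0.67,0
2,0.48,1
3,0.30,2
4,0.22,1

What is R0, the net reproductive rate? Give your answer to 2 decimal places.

1.30

lx·mx by age: 0, 0, 0.48, 0.6, 0.22
R0 = Σ lx·mx = 1.3 → 1.30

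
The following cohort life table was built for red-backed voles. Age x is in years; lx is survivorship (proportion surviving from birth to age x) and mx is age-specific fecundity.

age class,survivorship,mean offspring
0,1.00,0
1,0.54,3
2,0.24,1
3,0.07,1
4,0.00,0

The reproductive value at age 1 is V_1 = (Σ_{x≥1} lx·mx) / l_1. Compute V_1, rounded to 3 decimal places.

3.574

lx·mx for x ≥ 1: 1.62, 0.24, 0.07, 0 → sum = 1.93
V_1 = 1.93 / l_1 = 1.93 / 0.54 = 3.574074… → 3.574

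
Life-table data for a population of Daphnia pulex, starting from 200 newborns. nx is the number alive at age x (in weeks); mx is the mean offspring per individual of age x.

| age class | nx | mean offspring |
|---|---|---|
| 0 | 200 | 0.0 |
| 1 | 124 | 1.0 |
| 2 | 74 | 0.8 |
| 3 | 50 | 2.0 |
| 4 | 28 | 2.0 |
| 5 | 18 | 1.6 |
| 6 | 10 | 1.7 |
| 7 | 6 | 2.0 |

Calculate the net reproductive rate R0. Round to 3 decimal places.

lx = nx/n0 = nx/200: 1, 0.62, 0.37, 0.25, 0.14, 0.09, 0.05, 0.03
lx·mx by age: 0, 0.62, 0.296, 0.5, 0.28, 0.144, 0.085, 0.06
R0 = Σ lx·mx = 1.985 → 1.985

1.985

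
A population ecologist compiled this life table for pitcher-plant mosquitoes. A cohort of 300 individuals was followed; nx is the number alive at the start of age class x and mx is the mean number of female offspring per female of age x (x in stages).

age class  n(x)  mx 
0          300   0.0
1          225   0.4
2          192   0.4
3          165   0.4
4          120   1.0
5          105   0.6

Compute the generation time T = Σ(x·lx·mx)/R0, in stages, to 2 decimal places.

lx = nx/n0 = nx/300: 1, 0.75, 0.64, 0.55, 0.4, 0.35
lx·mx: 0, 0.3, 0.256, 0.22, 0.4, 0.21 → R0 = 1.386
x·lx·mx: 0, 0.3, 0.512, 0.66, 1.6, 1.05 → Σ = 4.122
T = 4.122 / 1.386 = 2.974026… → 2.97

2.97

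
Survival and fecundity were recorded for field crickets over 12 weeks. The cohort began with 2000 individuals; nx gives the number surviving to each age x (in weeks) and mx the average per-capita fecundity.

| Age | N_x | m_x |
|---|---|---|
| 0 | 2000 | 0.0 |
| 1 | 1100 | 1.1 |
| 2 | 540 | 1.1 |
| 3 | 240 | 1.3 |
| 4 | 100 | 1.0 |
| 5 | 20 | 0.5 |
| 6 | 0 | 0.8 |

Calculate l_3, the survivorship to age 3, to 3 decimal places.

l_3 = n_3/n_0 = 240/2000 = 0.12 → 0.120

0.120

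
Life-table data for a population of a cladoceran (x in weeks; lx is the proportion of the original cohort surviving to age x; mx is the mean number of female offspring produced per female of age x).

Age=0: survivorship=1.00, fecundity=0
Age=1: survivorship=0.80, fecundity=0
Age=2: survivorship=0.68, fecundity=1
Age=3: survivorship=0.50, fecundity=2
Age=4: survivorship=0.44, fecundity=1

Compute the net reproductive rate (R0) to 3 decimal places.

2.120

lx·mx by age: 0, 0, 0.68, 1, 0.44
R0 = Σ lx·mx = 2.12 → 2.120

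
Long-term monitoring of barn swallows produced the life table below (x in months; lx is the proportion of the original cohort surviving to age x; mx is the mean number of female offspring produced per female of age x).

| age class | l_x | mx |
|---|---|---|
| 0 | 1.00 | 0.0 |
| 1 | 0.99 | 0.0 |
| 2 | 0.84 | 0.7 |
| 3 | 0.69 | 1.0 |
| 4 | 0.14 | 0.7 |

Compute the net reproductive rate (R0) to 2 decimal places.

lx·mx by age: 0, 0, 0.588, 0.69, 0.098
R0 = Σ lx·mx = 1.376 → 1.38

1.38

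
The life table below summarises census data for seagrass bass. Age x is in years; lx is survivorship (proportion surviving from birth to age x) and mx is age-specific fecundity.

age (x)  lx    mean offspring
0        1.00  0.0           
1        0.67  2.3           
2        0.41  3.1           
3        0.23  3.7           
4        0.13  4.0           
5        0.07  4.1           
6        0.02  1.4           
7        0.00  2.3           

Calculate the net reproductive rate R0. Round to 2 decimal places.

lx·mx by age: 0, 1.541, 1.271, 0.851, 0.52, 0.287, 0.028, 0
R0 = Σ lx·mx = 4.498 → 4.50

4.50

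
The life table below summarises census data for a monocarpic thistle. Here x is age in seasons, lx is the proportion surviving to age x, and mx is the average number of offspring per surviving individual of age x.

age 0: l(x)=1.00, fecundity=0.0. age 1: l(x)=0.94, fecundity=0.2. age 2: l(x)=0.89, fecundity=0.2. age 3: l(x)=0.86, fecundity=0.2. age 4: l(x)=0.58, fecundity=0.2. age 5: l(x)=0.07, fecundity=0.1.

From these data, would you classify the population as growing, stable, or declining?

R0 = Σ lx·mx = 0 + 0.188 + 0.178 + 0.172 + 0.116 + 0.007 = 0.661
R0 < 1, so the population is declining.

declining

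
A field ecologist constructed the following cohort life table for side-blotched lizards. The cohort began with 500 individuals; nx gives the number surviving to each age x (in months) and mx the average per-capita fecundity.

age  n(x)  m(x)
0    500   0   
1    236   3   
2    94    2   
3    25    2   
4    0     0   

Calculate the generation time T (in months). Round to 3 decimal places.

lx = nx/n0 = nx/500: 1, 0.472, 0.188, 0.05, 0
lx·mx: 0, 1.416, 0.376, 0.1, 0 → R0 = 1.892
x·lx·mx: 0, 1.416, 0.752, 0.3, 0 → Σ = 2.468
T = 2.468 / 1.892 = 1.30444… → 1.304

1.304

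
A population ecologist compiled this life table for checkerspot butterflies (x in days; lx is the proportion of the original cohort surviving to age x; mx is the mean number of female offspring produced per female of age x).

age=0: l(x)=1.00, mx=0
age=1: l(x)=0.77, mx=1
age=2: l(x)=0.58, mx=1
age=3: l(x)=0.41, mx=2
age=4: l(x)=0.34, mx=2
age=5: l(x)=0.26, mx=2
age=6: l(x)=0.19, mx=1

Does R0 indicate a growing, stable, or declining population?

R0 = Σ lx·mx = 0 + 0.77 + 0.58 + 0.82 + 0.68 + 0.52 + 0.19 = 3.56
R0 > 1, so the population is growing.

growing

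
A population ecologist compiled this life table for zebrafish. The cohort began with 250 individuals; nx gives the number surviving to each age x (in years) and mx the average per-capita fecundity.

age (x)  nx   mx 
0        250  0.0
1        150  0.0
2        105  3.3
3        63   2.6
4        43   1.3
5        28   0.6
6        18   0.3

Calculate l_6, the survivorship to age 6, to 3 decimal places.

l_6 = n_6/n_0 = 18/250 = 0.072 → 0.072

0.072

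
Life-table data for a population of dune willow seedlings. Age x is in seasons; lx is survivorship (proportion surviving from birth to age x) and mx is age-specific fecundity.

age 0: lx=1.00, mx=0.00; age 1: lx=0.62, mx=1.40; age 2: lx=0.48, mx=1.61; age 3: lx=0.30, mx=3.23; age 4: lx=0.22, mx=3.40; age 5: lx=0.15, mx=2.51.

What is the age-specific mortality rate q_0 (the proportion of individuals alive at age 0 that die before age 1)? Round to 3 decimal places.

0.380

q_0 = (l_0 − l_1) / l_0 = (1 − 0.62) / 1
     = 0.38 / 1 = 0.38 → 0.380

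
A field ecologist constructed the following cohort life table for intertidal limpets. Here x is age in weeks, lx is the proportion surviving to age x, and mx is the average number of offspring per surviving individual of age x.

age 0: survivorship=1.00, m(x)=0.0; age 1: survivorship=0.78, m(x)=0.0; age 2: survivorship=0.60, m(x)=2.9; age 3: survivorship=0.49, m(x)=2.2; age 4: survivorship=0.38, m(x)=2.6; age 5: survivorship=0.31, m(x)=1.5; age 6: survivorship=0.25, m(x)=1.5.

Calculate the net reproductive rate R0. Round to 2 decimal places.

lx·mx by age: 0, 0, 1.74, 1.078, 0.988, 0.465, 0.375
R0 = Σ lx·mx = 4.646 → 4.65

4.65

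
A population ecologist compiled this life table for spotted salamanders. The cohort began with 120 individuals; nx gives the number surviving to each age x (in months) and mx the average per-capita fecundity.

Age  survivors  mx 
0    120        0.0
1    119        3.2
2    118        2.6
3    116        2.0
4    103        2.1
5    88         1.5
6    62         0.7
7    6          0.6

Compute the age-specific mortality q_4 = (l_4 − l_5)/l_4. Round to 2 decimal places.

0.15

lx = nx/n0 = nx/120: 1, 0.99167…, 0.98333…, 0.96667…, 0.85833…, 0.73333…, 0.51667…, 0.05
q_4 = (l_4 − l_5) / l_4 = (0.858333… − 0.733333…) / 0.858333…
     = 0.125… / 0.858333… = 0.145631… → 0.15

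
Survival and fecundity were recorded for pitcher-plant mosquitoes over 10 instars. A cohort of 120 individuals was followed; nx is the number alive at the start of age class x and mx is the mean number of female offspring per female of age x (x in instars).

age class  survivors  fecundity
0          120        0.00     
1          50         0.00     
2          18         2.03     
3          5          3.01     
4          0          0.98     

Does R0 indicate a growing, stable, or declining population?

declining

lx = nx/n0 = nx/120: 1, 0.41667…, 0.15, 0.04167…, 0
R0 = Σ lx·mx = 0 + 0 + 0.3045 + 0.125417… + 0 = 0.429917…
R0 < 1, so the population is declining.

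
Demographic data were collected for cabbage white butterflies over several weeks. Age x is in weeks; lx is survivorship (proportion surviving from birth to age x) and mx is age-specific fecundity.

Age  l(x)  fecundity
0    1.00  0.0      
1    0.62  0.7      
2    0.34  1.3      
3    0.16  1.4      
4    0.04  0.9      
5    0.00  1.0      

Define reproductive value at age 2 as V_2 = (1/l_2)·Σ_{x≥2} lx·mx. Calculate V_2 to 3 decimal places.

2.065

lx·mx for x ≥ 2: 0.442, 0.224, 0.036, 0 → sum = 0.702
V_2 = 0.702 / l_2 = 0.702 / 0.34 = 2.064706… → 2.065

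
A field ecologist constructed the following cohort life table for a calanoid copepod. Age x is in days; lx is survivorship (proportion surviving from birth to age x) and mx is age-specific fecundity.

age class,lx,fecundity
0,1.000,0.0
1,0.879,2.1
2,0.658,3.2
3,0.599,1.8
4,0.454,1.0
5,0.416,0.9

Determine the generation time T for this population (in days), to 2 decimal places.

lx·mx: 0, 1.8459, 2.1056, 1.0782, 0.454, 0.3744 → R0 = 5.8581
x·lx·mx: 0, 1.8459, 4.2112, 3.2346, 1.816, 1.872 → Σ = 12.9797
T = 12.9797 / 5.8581 = 2.215684… → 2.22

2.22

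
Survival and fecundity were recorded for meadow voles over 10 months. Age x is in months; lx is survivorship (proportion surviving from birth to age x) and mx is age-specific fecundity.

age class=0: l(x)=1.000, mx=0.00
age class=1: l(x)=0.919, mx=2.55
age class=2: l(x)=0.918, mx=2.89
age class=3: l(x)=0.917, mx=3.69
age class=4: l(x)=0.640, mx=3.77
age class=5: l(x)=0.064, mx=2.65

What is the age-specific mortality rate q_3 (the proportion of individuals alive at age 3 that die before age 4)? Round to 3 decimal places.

q_3 = (l_3 − l_4) / l_3 = (0.917 − 0.64) / 0.917
     = 0.277 / 0.917 = 0.302072… → 0.302

0.302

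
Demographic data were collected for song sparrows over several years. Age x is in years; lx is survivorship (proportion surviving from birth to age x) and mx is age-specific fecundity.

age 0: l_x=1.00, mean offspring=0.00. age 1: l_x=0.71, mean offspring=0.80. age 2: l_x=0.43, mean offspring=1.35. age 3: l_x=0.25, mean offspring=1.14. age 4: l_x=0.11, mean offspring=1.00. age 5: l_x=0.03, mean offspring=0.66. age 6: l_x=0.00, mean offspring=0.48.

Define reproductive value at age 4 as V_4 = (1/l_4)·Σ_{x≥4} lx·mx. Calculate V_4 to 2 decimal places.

lx·mx for x ≥ 4: 0.11, 0.0198, 0 → sum = 0.1298
V_4 = 0.1298 / l_4 = 0.1298 / 0.11 = 1.18 → 1.18

1.18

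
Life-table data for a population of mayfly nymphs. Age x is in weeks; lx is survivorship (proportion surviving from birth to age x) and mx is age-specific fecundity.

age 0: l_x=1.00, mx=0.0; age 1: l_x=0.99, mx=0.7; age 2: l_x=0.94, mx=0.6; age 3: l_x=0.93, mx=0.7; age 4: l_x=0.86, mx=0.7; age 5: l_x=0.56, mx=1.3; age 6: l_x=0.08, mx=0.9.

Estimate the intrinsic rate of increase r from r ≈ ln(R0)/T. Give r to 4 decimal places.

R0 = Σ lx·mx = 0 + 0.693 + 0.564 + 0.651 + 0.602 + 0.728 + 0.072 = 3.31
Σ x·lx·mx = 10.254; T = 10.254/3.31 = 3.09789…
r ≈ ln(R0)/T = ln(3.31)/3.09789… = 0.386376… → 0.3864

0.3864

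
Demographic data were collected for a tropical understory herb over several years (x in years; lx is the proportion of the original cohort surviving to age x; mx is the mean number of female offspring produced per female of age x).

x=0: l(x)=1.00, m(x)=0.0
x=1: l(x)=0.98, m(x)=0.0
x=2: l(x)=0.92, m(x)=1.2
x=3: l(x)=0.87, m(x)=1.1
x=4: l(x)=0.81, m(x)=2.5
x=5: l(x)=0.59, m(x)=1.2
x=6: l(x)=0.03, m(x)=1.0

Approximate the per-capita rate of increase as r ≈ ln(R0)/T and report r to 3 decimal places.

0.449

R0 = Σ lx·mx = 0 + 0 + 1.104 + 0.957 + 2.025 + 0.708 + 0.03 = 4.824
Σ x·lx·mx = 16.899; T = 16.899/4.824 = 3.50311…
r ≈ ln(R0)/T = ln(4.824)/3.50311… = 0.4492… → 0.449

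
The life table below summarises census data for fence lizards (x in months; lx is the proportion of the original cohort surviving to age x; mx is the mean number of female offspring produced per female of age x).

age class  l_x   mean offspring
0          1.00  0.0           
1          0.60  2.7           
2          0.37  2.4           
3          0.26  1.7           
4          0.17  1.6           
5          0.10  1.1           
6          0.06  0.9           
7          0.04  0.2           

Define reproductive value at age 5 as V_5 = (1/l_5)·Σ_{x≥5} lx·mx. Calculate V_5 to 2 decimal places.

1.72

lx·mx for x ≥ 5: 0.11, 0.054, 0.008 → sum = 0.172
V_5 = 0.172 / l_5 = 0.172 / 0.1 = 1.72 → 1.72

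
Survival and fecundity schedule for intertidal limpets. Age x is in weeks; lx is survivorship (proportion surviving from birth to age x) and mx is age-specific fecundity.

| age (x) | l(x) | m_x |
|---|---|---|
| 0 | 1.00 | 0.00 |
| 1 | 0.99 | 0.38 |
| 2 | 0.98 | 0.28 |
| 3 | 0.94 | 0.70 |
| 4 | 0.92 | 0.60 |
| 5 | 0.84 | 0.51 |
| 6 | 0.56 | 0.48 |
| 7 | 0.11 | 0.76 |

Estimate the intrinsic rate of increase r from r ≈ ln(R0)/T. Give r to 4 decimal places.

0.2716

R0 = Σ lx·mx = 0 + 0.3762 + 0.2744 + 0.658 + 0.552 + 0.4284 + 0.2688 + 0.0836 = 2.6414
Σ x·lx·mx = 9.447; T = 9.447/2.6414 = 3.57651…
r ≈ ln(R0)/T = ln(2.6414)/3.57651… = 0.27158… → 0.2716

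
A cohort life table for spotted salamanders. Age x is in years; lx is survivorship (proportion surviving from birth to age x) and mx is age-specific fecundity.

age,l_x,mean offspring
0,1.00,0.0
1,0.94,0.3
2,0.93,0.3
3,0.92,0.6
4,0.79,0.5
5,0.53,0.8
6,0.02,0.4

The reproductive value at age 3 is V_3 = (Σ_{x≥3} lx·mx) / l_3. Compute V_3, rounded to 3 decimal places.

1.499

lx·mx for x ≥ 3: 0.552, 0.395, 0.424, 0.008 → sum = 1.379
V_3 = 1.379 / l_3 = 1.379 / 0.92 = 1.498913… → 1.499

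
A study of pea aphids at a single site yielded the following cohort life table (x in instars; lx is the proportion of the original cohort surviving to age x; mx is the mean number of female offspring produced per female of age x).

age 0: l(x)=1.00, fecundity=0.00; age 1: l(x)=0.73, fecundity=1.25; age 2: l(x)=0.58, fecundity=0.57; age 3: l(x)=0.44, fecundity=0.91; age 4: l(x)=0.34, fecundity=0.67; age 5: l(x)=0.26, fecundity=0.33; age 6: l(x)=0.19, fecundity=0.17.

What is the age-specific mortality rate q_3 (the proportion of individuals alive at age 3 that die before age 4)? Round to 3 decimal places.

0.227

q_3 = (l_3 − l_4) / l_3 = (0.44 − 0.34) / 0.44
     = 0.1 / 0.44 = 0.227273… → 0.227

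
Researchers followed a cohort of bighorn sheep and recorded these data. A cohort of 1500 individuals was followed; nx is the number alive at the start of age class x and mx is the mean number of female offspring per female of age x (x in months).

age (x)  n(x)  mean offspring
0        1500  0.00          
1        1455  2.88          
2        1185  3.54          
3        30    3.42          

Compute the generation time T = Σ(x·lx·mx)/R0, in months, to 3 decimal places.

1.518

lx = nx/n0 = nx/1500: 1, 0.97, 0.79, 0.02
lx·mx: 0, 2.7936, 2.7966, 0.0684 → R0 = 5.6586
x·lx·mx: 0, 2.7936, 5.5932, 0.2052 → Σ = 8.592
T = 8.592 / 5.6586 = 1.518397… → 1.518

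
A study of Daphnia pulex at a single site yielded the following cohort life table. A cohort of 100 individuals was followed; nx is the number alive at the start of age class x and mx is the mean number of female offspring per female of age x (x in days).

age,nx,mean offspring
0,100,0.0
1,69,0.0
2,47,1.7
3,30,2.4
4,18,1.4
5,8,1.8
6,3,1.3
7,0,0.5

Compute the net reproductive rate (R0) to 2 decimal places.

1.95

lx = nx/n0 = nx/100: 1, 0.69, 0.47, 0.3, 0.18, 0.08, 0.03, 0
lx·mx by age: 0, 0, 0.799, 0.72, 0.252, 0.144, 0.039, 0
R0 = Σ lx·mx = 1.954 → 1.95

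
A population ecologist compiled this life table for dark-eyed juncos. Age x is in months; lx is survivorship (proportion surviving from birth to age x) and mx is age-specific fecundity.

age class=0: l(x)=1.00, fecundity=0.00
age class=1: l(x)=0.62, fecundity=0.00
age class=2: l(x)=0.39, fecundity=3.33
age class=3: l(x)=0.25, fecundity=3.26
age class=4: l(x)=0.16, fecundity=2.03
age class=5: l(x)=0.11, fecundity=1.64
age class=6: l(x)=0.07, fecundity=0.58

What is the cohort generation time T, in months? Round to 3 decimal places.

2.815

lx·mx: 0, 0, 1.2987, 0.815, 0.3248, 0.1804, 0.0406 → R0 = 2.6595
x·lx·mx: 0, 0, 2.5974, 2.445, 1.2992, 0.902, 0.2436 → Σ = 7.4872
T = 7.4872 / 2.6595 = 2.815266… → 2.815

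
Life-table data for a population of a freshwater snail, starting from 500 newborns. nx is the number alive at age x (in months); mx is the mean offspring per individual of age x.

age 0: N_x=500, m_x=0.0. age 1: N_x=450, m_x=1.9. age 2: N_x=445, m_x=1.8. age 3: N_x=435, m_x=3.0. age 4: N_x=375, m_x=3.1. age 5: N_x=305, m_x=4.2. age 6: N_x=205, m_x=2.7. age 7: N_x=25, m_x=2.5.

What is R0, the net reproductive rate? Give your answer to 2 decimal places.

lx = nx/n0 = nx/500: 1, 0.9, 0.89, 0.87, 0.75, 0.61, 0.41, 0.05
lx·mx by age: 0, 1.71, 1.602, 2.61, 2.325, 2.562, 1.107, 0.125
R0 = Σ lx·mx = 12.041 → 12.04

12.04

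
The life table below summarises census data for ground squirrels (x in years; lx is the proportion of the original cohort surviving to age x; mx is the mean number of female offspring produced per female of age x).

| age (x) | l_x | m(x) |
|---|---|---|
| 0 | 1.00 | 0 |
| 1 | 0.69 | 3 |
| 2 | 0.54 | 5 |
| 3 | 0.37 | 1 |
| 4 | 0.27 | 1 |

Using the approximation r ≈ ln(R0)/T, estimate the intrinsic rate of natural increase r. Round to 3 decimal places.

R0 = Σ lx·mx = 0 + 2.07 + 2.7 + 0.37 + 0.27 = 5.41
Σ x·lx·mx = 9.66; T = 9.66/5.41 = 1.78558…
r ≈ ln(R0)/T = ln(5.41)/1.78558… = 0.94549… → 0.945

0.945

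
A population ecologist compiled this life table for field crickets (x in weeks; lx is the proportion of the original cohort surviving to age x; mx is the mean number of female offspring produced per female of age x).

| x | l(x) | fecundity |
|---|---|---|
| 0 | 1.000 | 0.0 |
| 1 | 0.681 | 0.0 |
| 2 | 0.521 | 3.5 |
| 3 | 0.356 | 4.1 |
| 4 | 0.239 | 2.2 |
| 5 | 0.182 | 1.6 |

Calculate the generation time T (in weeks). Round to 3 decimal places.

lx·mx: 0, 0, 1.8235, 1.4596, 0.5258, 0.2912 → R0 = 4.1001
x·lx·mx: 0, 0, 3.647, 4.3788, 2.1032, 1.456 → Σ = 11.585
T = 11.585 / 4.1001 = 2.825541… → 2.826

2.826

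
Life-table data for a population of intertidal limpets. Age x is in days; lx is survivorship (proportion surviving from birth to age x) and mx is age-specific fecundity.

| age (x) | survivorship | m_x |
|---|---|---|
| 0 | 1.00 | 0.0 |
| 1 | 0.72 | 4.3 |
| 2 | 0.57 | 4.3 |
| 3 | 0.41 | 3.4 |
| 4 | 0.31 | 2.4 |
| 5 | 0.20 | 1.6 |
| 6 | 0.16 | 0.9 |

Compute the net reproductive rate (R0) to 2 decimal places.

8.15

lx·mx by age: 0, 3.096, 2.451, 1.394, 0.744, 0.32, 0.144
R0 = Σ lx·mx = 8.149 → 8.15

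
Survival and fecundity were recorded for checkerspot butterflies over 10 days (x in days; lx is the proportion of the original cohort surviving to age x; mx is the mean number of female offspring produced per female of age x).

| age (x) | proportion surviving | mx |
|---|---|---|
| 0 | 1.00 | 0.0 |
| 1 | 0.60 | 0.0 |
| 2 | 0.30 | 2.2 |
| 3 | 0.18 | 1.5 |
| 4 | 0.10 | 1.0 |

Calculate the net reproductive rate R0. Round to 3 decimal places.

lx·mx by age: 0, 0, 0.66, 0.27, 0.1
R0 = Σ lx·mx = 1.03 → 1.030

1.030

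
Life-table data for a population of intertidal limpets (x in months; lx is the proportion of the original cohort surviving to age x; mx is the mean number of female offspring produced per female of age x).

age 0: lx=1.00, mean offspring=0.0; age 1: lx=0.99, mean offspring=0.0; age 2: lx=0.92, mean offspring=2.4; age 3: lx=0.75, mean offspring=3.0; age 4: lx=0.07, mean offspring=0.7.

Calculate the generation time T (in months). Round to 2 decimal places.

lx·mx: 0, 0, 2.208, 2.25, 0.049 → R0 = 4.507
x·lx·mx: 0, 0, 4.416, 6.75, 0.196 → Σ = 11.362
T = 11.362 / 4.507 = 2.520967… → 2.52

2.52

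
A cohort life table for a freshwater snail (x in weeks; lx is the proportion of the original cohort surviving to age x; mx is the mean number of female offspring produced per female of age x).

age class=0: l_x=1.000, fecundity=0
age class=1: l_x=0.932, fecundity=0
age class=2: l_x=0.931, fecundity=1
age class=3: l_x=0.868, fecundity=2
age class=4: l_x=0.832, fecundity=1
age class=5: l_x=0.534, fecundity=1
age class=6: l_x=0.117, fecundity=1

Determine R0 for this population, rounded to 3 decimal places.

lx·mx by age: 0, 0, 0.931, 1.736, 0.832, 0.534, 0.117
R0 = Σ lx·mx = 4.15 → 4.150

4.150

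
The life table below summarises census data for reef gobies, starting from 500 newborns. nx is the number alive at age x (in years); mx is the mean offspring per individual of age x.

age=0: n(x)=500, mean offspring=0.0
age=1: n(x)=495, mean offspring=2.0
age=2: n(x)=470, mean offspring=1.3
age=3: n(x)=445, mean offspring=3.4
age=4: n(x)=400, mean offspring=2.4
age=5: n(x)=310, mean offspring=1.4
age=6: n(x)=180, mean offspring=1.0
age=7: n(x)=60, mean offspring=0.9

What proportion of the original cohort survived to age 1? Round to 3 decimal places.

0.990

l_1 = n_1/n_0 = 495/500 = 0.99 → 0.990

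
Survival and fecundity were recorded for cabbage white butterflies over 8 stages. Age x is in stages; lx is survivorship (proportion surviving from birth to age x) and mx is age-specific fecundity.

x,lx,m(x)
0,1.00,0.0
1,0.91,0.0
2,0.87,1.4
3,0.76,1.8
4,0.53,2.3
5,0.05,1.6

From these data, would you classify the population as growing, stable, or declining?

R0 = Σ lx·mx = 0 + 0 + 1.218 + 1.368 + 1.219 + 0.08 = 3.885
R0 > 1, so the population is growing.

growing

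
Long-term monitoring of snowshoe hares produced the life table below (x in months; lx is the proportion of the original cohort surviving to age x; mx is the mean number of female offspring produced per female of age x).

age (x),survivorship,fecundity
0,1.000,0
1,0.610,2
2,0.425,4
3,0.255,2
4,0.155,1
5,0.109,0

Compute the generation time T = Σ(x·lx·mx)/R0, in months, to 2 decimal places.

1.89

lx·mx: 0, 1.22, 1.7, 0.51, 0.155, 0 → R0 = 3.585
x·lx·mx: 0, 1.22, 3.4, 1.53, 0.62, 0 → Σ = 6.77
T = 6.77 / 3.585 = 1.888424… → 1.89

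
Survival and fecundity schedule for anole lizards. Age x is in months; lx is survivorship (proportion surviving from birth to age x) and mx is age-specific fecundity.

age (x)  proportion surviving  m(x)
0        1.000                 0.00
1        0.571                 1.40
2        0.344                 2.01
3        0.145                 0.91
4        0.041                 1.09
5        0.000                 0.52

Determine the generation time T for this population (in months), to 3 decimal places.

1.653

lx·mx: 0, 0.7994, 0.69144, 0.13195, 0.04469, 0 → R0 = 1.66748
x·lx·mx: 0, 0.7994, 1.38288, 0.39585, 0.17876, 0 → Σ = 2.75689
T = 2.75689 / 1.66748 = 1.653327… → 1.653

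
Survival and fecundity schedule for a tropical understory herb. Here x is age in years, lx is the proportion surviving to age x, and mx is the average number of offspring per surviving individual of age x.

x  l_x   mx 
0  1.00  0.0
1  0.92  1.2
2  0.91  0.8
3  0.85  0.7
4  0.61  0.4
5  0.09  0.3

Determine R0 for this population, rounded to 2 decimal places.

lx·mx by age: 0, 1.104, 0.728, 0.595, 0.244, 0.027
R0 = Σ lx·mx = 2.698 → 2.70

2.70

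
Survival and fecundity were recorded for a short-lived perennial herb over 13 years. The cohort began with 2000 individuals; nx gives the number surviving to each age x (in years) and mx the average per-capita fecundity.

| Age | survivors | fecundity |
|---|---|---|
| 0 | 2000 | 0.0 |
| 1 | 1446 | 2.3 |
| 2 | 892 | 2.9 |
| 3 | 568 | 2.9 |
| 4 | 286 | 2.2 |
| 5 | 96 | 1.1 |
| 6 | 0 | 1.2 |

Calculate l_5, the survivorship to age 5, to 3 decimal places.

0.048

l_5 = n_5/n_0 = 96/2000 = 0.048 → 0.048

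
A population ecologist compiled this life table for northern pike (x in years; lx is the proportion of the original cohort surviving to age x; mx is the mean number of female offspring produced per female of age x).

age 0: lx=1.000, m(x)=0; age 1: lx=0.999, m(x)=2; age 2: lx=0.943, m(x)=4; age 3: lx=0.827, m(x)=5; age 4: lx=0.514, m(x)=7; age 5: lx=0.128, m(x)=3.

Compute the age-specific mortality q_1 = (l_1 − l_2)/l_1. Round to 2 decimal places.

0.06

q_1 = (l_1 − l_2) / l_1 = (0.999 − 0.943) / 0.999
     = 0.056 / 0.999 = 0.056056… → 0.06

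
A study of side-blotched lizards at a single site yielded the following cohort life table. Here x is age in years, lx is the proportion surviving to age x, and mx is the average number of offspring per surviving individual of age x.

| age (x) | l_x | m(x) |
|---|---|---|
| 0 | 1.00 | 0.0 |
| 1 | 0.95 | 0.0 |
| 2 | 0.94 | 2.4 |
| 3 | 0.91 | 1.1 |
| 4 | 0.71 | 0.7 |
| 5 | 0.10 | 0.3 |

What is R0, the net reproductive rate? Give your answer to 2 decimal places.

3.78

lx·mx by age: 0, 0, 2.256, 1.001, 0.497, 0.03
R0 = Σ lx·mx = 3.784 → 3.78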